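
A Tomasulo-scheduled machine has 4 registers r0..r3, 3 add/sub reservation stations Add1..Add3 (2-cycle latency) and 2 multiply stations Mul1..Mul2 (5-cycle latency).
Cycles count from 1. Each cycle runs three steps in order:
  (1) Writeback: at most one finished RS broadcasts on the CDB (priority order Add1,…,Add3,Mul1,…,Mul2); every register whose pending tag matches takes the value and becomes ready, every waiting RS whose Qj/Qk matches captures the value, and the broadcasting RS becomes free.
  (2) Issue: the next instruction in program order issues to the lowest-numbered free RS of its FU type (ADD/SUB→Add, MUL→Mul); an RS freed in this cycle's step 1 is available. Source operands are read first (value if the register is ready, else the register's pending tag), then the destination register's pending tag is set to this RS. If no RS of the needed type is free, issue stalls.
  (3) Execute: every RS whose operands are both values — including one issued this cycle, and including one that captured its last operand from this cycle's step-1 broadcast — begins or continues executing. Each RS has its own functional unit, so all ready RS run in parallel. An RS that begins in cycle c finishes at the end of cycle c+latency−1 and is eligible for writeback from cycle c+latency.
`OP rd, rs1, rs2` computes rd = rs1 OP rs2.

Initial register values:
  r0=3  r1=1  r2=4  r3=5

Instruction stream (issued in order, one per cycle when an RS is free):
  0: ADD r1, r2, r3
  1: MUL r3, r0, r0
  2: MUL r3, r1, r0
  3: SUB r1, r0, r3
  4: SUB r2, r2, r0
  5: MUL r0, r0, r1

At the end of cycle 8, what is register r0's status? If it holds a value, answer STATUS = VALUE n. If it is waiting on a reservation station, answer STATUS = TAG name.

STATUS = TAG Mul1

cycle 1: issue ADD r1<-Add1 // r0:3,r1:Add1,r2:4,r3:5
cycle 2: issue MUL r3<-Mul1 // r0:3,r1:Add1,r2:4,r3:Mul1
cycle 3: CDB Add1=9; issue MUL r3<-Mul2 // r0:3,r1:9,r2:4,r3:Mul2
cycle 4: issue SUB r1<-Add1 // r0:3,r1:Add1,r2:4,r3:Mul2
cycle 5: issue SUB r2<-Add2 // r0:3,r1:Add1,r2:Add2,r3:Mul2
cycle 6: stall // r0:3,r1:Add1,r2:Add2,r3:Mul2
cycle 7: CDB Add2=1; stall // r0:3,r1:Add1,r2:1,r3:Mul2
cycle 8: CDB Mul1=9; issue MUL r0<-Mul1 // r0:Mul1,r1:Add1,r2:1,r3:Mul2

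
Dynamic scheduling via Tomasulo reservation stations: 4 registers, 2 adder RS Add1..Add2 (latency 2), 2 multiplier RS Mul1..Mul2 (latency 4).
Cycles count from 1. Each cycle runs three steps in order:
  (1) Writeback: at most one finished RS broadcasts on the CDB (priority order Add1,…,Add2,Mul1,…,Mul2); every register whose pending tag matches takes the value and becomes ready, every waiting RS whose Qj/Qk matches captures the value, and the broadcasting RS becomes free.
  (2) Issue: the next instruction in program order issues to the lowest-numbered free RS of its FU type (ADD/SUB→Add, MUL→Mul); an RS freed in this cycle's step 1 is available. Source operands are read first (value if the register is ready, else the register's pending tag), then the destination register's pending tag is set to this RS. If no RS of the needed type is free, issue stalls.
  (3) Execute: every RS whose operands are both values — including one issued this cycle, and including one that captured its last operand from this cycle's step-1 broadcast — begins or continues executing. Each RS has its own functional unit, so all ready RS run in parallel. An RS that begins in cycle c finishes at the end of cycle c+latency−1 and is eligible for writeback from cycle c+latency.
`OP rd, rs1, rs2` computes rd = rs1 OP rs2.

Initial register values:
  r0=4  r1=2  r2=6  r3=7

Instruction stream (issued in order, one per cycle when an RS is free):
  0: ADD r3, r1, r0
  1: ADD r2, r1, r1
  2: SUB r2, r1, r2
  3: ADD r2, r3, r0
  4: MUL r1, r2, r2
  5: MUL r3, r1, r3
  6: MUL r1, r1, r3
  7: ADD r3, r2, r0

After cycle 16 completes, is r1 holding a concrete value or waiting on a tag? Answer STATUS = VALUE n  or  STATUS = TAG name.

STATUS = TAG Mul1

cycle 1: issue ADD r3<-Add1 // r0:4,r1:2,r2:6,r3:Add1
cycle 2: issue ADD r2<-Add2 // r0:4,r1:2,r2:Add2,r3:Add1
cycle 3: CDB Add1=6; issue SUB r2<-Add1 // r0:4,r1:2,r2:Add1,r3:6
cycle 4: CDB Add2=4; issue ADD r2<-Add2 // r0:4,r1:2,r2:Add2,r3:6
cycle 5: issue MUL r1<-Mul1 // r0:4,r1:Mul1,r2:Add2,r3:6
cycle 6: CDB Add1=-2; issue MUL r3<-Mul2 // r0:4,r1:Mul1,r2:Add2,r3:Mul2
cycle 7: CDB Add2=10; stall // r0:4,r1:Mul1,r2:10,r3:Mul2
cycle 8: stall // r0:4,r1:Mul1,r2:10,r3:Mul2
cycle 9: stall // r0:4,r1:Mul1,r2:10,r3:Mul2
cycle 10: stall // r0:4,r1:Mul1,r2:10,r3:Mul2
cycle 11: CDB Mul1=100; issue MUL r1<-Mul1 // r0:4,r1:Mul1,r2:10,r3:Mul2
cycle 12: issue ADD r3<-Add1 // r0:4,r1:Mul1,r2:10,r3:Add1
cycle 13: - // r0:4,r1:Mul1,r2:10,r3:Add1
cycle 14: CDB Add1=14 // r0:4,r1:Mul1,r2:10,r3:14
cycle 15: CDB Mul2=600 // r0:4,r1:Mul1,r2:10,r3:14
cycle 16: - // r0:4,r1:Mul1,r2:10,r3:14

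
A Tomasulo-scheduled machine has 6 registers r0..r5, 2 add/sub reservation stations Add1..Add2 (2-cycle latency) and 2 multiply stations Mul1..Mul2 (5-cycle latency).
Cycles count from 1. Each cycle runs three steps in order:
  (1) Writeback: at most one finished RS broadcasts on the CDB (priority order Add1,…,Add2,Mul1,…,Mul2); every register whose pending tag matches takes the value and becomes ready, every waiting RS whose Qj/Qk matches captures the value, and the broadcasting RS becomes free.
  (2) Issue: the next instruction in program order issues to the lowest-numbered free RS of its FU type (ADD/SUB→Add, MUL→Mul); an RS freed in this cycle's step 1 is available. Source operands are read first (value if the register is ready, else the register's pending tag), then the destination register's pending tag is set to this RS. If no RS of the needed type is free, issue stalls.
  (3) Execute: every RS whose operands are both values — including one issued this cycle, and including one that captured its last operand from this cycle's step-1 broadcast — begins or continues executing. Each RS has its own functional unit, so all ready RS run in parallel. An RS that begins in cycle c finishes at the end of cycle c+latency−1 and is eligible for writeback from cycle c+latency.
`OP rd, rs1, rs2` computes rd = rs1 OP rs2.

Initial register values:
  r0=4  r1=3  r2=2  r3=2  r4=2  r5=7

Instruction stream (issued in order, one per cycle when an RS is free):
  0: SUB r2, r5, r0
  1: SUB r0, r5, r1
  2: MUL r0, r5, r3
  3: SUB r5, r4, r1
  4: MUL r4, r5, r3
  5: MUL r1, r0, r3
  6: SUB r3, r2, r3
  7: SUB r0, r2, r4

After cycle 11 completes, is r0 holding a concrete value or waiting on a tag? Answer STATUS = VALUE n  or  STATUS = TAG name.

  c1: issue SUB r2<-Add1  regs: r0:4,r1:3,r2:Add1,r3:2,r4:2,r5:7
  c2: issue SUB r0<-Add2  regs: r0:Add2,r1:3,r2:Add1,r3:2,r4:2,r5:7
  c3: CDB Add1=3; issue MUL r0<-Mul1  regs: r0:Mul1,r1:3,r2:3,r3:2,r4:2,r5:7
  c4: CDB Add2=4; issue SUB r5<-Add1  regs: r0:Mul1,r1:3,r2:3,r3:2,r4:2,r5:Add1
  c5: issue MUL r4<-Mul2  regs: r0:Mul1,r1:3,r2:3,r3:2,r4:Mul2,r5:Add1
  c6: CDB Add1=-1; stall  regs: r0:Mul1,r1:3,r2:3,r3:2,r4:Mul2,r5:-1
  c7: stall  regs: r0:Mul1,r1:3,r2:3,r3:2,r4:Mul2,r5:-1
  c8: CDB Mul1=14; issue MUL r1<-Mul1  regs: r0:14,r1:Mul1,r2:3,r3:2,r4:Mul2,r5:-1
  c9: issue SUB r3<-Add1  regs: r0:14,r1:Mul1,r2:3,r3:Add1,r4:Mul2,r5:-1
  c10: issue SUB r0<-Add2  regs: r0:Add2,r1:Mul1,r2:3,r3:Add1,r4:Mul2,r5:-1
  c11: CDB Add1=1  regs: r0:Add2,r1:Mul1,r2:3,r3:1,r4:Mul2,r5:-1

STATUS = TAG Add2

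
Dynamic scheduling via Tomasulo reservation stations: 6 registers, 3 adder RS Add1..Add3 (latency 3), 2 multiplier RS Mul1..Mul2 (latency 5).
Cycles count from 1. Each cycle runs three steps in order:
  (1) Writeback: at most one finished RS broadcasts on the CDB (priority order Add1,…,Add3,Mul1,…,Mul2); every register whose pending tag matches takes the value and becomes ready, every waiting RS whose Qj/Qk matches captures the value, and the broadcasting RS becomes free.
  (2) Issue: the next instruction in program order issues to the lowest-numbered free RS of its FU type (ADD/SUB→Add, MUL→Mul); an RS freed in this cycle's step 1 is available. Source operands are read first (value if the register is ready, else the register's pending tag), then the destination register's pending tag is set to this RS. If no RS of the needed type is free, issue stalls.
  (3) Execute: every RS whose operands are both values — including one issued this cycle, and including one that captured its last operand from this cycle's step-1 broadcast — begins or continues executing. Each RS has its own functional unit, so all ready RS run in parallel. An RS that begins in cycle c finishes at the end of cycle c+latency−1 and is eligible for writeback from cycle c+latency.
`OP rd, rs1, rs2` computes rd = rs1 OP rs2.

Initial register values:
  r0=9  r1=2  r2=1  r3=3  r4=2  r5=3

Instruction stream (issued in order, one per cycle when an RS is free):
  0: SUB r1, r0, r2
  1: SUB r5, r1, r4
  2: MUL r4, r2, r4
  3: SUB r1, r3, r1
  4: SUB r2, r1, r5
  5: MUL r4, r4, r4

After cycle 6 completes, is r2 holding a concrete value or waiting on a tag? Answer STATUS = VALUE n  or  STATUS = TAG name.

  c1: issue SUB r1<-Add1  regs: r0:9,r1:Add1,r2:1,r3:3,r4:2,r5:3
  c2: issue SUB r5<-Add2  regs: r0:9,r1:Add1,r2:1,r3:3,r4:2,r5:Add2
  c3: issue MUL r4<-Mul1  regs: r0:9,r1:Add1,r2:1,r3:3,r4:Mul1,r5:Add2
  c4: CDB Add1=8; issue SUB r1<-Add1  regs: r0:9,r1:Add1,r2:1,r3:3,r4:Mul1,r5:Add2
  c5: issue SUB r2<-Add3  regs: r0:9,r1:Add1,r2:Add3,r3:3,r4:Mul1,r5:Add2
  c6: issue MUL r4<-Mul2  regs: r0:9,r1:Add1,r2:Add3,r3:3,r4:Mul2,r5:Add2

STATUS = TAG Add3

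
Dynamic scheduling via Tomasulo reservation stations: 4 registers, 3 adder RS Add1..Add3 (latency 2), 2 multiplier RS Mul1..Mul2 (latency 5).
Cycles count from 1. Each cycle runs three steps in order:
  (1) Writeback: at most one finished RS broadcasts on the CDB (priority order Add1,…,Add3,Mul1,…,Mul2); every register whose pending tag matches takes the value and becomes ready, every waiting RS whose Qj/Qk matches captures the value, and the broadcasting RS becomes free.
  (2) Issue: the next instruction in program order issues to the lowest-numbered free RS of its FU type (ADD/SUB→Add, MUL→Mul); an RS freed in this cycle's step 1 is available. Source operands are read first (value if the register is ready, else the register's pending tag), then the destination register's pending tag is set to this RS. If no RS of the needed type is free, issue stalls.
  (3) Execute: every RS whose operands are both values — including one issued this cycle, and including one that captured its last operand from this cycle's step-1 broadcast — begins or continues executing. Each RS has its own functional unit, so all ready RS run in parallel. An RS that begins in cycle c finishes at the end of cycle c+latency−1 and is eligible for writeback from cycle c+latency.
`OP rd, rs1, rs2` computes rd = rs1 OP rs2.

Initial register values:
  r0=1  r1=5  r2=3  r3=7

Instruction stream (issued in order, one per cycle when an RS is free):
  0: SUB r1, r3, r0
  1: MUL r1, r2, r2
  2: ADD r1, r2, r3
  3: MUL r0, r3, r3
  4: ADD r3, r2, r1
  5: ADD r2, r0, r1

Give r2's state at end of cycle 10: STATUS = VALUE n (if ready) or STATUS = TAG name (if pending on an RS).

  c1: issue SUB r1<-Add1  regs: r0:1,r1:Add1,r2:3,r3:7
  c2: issue MUL r1<-Mul1  regs: r0:1,r1:Mul1,r2:3,r3:7
  c3: CDB Add1=6; issue ADD r1<-Add1  regs: r0:1,r1:Add1,r2:3,r3:7
  c4: issue MUL r0<-Mul2  regs: r0:Mul2,r1:Add1,r2:3,r3:7
  c5: CDB Add1=10; issue ADD r3<-Add1  regs: r0:Mul2,r1:10,r2:3,r3:Add1
  c6: issue ADD r2<-Add2  regs: r0:Mul2,r1:10,r2:Add2,r3:Add1
  c7: CDB Add1=13  regs: r0:Mul2,r1:10,r2:Add2,r3:13
  c8: CDB Mul1=9  regs: r0:Mul2,r1:10,r2:Add2,r3:13
  c9: CDB Mul2=49  regs: r0:49,r1:10,r2:Add2,r3:13
  c10: -  regs: r0:49,r1:10,r2:Add2,r3:13

STATUS = TAG Add2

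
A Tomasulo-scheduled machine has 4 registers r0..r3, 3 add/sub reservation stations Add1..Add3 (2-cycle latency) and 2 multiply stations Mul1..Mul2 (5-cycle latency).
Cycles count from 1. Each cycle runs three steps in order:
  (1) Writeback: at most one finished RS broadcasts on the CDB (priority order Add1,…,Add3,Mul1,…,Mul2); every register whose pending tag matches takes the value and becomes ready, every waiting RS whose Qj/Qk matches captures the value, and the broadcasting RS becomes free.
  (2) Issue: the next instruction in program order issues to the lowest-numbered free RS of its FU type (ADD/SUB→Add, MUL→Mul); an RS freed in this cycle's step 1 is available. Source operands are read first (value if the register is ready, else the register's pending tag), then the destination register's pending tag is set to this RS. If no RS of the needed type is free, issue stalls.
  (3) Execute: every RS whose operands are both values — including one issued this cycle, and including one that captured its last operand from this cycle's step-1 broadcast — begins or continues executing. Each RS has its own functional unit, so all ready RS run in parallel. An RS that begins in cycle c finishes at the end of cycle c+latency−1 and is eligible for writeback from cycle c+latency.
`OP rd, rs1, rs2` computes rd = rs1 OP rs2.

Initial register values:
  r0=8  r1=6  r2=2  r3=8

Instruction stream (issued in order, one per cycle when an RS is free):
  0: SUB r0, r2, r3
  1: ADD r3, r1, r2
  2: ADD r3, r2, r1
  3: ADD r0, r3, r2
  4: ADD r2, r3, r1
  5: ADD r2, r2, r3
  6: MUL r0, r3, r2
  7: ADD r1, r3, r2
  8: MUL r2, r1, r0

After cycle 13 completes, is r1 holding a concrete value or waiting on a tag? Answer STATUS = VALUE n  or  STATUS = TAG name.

c1: issue SUB r0<-Add1 | r0:Add1,r1:6,r2:2,r3:8
c2: issue ADD r3<-Add2 | r0:Add1,r1:6,r2:2,r3:Add2
c3: CDB Add1=-6; issue ADD r3<-Add1 | r0:-6,r1:6,r2:2,r3:Add1
c4: CDB Add2=8; issue ADD r0<-Add2 | r0:Add2,r1:6,r2:2,r3:Add1
c5: CDB Add1=8; issue ADD r2<-Add1 | r0:Add2,r1:6,r2:Add1,r3:8
c6: issue ADD r2<-Add3 | r0:Add2,r1:6,r2:Add3,r3:8
c7: CDB Add1=14; issue MUL r0<-Mul1 | r0:Mul1,r1:6,r2:Add3,r3:8
c8: CDB Add2=10; issue ADD r1<-Add1 | r0:Mul1,r1:Add1,r2:Add3,r3:8
c9: CDB Add3=22; issue MUL r2<-Mul2 | r0:Mul1,r1:Add1,r2:Mul2,r3:8
c10: - | r0:Mul1,r1:Add1,r2:Mul2,r3:8
c11: CDB Add1=30 | r0:Mul1,r1:30,r2:Mul2,r3:8
c12: - | r0:Mul1,r1:30,r2:Mul2,r3:8
c13: - | r0:Mul1,r1:30,r2:Mul2,r3:8

STATUS = VALUE 30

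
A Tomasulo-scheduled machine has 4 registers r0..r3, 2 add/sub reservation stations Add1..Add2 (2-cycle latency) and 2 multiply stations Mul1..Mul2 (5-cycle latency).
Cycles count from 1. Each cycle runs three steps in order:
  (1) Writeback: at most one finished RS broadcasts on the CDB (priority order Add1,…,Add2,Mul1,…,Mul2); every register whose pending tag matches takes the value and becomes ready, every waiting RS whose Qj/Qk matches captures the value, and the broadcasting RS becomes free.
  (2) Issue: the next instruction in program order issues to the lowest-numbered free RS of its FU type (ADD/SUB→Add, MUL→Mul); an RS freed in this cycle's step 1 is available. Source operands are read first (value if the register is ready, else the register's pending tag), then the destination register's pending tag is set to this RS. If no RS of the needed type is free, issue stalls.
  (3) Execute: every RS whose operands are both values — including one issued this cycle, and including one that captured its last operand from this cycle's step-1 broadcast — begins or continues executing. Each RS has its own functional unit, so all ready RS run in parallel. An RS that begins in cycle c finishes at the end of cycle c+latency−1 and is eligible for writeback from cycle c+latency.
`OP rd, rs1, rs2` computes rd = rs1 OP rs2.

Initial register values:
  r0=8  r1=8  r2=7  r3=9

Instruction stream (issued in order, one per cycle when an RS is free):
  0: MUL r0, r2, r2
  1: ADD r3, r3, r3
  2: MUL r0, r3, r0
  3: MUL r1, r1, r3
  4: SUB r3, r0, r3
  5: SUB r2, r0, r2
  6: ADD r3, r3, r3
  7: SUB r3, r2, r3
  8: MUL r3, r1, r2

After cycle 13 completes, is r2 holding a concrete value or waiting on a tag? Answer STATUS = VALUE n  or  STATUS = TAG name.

cycle 1: issue MUL r0<-Mul1 // r0:Mul1,r1:8,r2:7,r3:9
cycle 2: issue ADD r3<-Add1 // r0:Mul1,r1:8,r2:7,r3:Add1
cycle 3: issue MUL r0<-Mul2 // r0:Mul2,r1:8,r2:7,r3:Add1
cycle 4: CDB Add1=18; stall // r0:Mul2,r1:8,r2:7,r3:18
cycle 5: stall // r0:Mul2,r1:8,r2:7,r3:18
cycle 6: CDB Mul1=49; issue MUL r1<-Mul1 // r0:Mul2,r1:Mul1,r2:7,r3:18
cycle 7: issue SUB r3<-Add1 // r0:Mul2,r1:Mul1,r2:7,r3:Add1
cycle 8: issue SUB r2<-Add2 // r0:Mul2,r1:Mul1,r2:Add2,r3:Add1
cycle 9: stall // r0:Mul2,r1:Mul1,r2:Add2,r3:Add1
cycle 10: stall // r0:Mul2,r1:Mul1,r2:Add2,r3:Add1
cycle 11: CDB Mul1=144; stall // r0:Mul2,r1:144,r2:Add2,r3:Add1
cycle 12: CDB Mul2=882; stall // r0:882,r1:144,r2:Add2,r3:Add1
cycle 13: stall // r0:882,r1:144,r2:Add2,r3:Add1

STATUS = TAG Add2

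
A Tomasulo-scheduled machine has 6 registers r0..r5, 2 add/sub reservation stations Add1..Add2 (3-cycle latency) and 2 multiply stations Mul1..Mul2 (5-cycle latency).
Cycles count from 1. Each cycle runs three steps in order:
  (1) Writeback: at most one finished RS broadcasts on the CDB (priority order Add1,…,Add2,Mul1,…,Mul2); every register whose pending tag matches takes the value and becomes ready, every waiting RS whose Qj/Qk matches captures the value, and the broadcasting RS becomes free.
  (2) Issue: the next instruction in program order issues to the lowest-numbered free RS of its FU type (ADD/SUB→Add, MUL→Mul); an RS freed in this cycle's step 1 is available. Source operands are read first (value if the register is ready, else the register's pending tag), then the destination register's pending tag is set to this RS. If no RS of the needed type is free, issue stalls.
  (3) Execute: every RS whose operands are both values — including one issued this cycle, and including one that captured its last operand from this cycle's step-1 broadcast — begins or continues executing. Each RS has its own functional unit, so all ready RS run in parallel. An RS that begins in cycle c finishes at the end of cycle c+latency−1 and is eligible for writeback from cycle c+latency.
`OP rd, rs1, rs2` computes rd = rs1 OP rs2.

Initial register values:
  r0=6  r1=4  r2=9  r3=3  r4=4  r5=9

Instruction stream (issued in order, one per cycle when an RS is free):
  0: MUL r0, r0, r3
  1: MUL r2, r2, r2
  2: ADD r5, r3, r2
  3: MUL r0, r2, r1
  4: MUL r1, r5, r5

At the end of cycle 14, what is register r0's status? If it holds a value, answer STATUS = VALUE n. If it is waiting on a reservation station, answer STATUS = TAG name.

STATUS = VALUE 324

c1: issue MUL r0<-Mul1 | r0:Mul1,r1:4,r2:9,r3:3,r4:4,r5:9
c2: issue MUL r2<-Mul2 | r0:Mul1,r1:4,r2:Mul2,r3:3,r4:4,r5:9
c3: issue ADD r5<-Add1 | r0:Mul1,r1:4,r2:Mul2,r3:3,r4:4,r5:Add1
c4: stall | r0:Mul1,r1:4,r2:Mul2,r3:3,r4:4,r5:Add1
c5: stall | r0:Mul1,r1:4,r2:Mul2,r3:3,r4:4,r5:Add1
c6: CDB Mul1=18; issue MUL r0<-Mul1 | r0:Mul1,r1:4,r2:Mul2,r3:3,r4:4,r5:Add1
c7: CDB Mul2=81; issue MUL r1<-Mul2 | r0:Mul1,r1:Mul2,r2:81,r3:3,r4:4,r5:Add1
c8: - | r0:Mul1,r1:Mul2,r2:81,r3:3,r4:4,r5:Add1
c9: - | r0:Mul1,r1:Mul2,r2:81,r3:3,r4:4,r5:Add1
c10: CDB Add1=84 | r0:Mul1,r1:Mul2,r2:81,r3:3,r4:4,r5:84
c11: - | r0:Mul1,r1:Mul2,r2:81,r3:3,r4:4,r5:84
c12: CDB Mul1=324 | r0:324,r1:Mul2,r2:81,r3:3,r4:4,r5:84
c13: - | r0:324,r1:Mul2,r2:81,r3:3,r4:4,r5:84
c14: - | r0:324,r1:Mul2,r2:81,r3:3,r4:4,r5:84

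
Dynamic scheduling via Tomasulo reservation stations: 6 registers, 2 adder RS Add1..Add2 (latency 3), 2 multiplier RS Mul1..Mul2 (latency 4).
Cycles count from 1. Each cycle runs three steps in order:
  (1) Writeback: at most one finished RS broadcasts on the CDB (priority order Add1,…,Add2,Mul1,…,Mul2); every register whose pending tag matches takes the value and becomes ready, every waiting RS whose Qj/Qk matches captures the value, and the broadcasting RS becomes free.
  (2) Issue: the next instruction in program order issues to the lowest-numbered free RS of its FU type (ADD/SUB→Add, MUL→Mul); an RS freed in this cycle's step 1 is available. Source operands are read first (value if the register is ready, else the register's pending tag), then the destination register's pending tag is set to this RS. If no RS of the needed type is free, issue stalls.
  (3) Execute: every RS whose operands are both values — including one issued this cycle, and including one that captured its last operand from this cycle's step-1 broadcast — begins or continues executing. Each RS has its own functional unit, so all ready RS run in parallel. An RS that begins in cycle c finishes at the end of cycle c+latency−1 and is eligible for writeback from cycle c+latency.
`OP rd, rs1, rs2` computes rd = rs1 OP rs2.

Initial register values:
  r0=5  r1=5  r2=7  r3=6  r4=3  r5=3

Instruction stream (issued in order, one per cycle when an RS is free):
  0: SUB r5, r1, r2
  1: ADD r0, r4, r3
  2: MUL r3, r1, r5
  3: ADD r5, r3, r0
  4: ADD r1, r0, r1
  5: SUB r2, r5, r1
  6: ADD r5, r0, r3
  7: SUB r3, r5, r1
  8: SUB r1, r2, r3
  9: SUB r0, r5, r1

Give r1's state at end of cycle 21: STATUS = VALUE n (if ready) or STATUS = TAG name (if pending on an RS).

STATUS = VALUE 0

c1: issue SUB r5<-Add1 | r0:5,r1:5,r2:7,r3:6,r4:3,r5:Add1
c2: issue ADD r0<-Add2 | r0:Add2,r1:5,r2:7,r3:6,r4:3,r5:Add1
c3: issue MUL r3<-Mul1 | r0:Add2,r1:5,r2:7,r3:Mul1,r4:3,r5:Add1
c4: CDB Add1=-2; issue ADD r5<-Add1 | r0:Add2,r1:5,r2:7,r3:Mul1,r4:3,r5:Add1
c5: CDB Add2=9; issue ADD r1<-Add2 | r0:9,r1:Add2,r2:7,r3:Mul1,r4:3,r5:Add1
c6: stall | r0:9,r1:Add2,r2:7,r3:Mul1,r4:3,r5:Add1
c7: stall | r0:9,r1:Add2,r2:7,r3:Mul1,r4:3,r5:Add1
c8: CDB Add2=14; issue SUB r2<-Add2 | r0:9,r1:14,r2:Add2,r3:Mul1,r4:3,r5:Add1
c9: CDB Mul1=-10; stall | r0:9,r1:14,r2:Add2,r3:-10,r4:3,r5:Add1
c10: stall | r0:9,r1:14,r2:Add2,r3:-10,r4:3,r5:Add1
c11: stall | r0:9,r1:14,r2:Add2,r3:-10,r4:3,r5:Add1
c12: CDB Add1=-1; issue ADD r5<-Add1 | r0:9,r1:14,r2:Add2,r3:-10,r4:3,r5:Add1
c13: stall | r0:9,r1:14,r2:Add2,r3:-10,r4:3,r5:Add1
c14: stall | r0:9,r1:14,r2:Add2,r3:-10,r4:3,r5:Add1
c15: CDB Add1=-1; issue SUB r3<-Add1 | r0:9,r1:14,r2:Add2,r3:Add1,r4:3,r5:-1
c16: CDB Add2=-15; issue SUB r1<-Add2 | r0:9,r1:Add2,r2:-15,r3:Add1,r4:3,r5:-1
c17: stall | r0:9,r1:Add2,r2:-15,r3:Add1,r4:3,r5:-1
c18: CDB Add1=-15; issue SUB r0<-Add1 | r0:Add1,r1:Add2,r2:-15,r3:-15,r4:3,r5:-1
c19: - | r0:Add1,r1:Add2,r2:-15,r3:-15,r4:3,r5:-1
c20: - | r0:Add1,r1:Add2,r2:-15,r3:-15,r4:3,r5:-1
c21: CDB Add2=0 | r0:Add1,r1:0,r2:-15,r3:-15,r4:3,r5:-1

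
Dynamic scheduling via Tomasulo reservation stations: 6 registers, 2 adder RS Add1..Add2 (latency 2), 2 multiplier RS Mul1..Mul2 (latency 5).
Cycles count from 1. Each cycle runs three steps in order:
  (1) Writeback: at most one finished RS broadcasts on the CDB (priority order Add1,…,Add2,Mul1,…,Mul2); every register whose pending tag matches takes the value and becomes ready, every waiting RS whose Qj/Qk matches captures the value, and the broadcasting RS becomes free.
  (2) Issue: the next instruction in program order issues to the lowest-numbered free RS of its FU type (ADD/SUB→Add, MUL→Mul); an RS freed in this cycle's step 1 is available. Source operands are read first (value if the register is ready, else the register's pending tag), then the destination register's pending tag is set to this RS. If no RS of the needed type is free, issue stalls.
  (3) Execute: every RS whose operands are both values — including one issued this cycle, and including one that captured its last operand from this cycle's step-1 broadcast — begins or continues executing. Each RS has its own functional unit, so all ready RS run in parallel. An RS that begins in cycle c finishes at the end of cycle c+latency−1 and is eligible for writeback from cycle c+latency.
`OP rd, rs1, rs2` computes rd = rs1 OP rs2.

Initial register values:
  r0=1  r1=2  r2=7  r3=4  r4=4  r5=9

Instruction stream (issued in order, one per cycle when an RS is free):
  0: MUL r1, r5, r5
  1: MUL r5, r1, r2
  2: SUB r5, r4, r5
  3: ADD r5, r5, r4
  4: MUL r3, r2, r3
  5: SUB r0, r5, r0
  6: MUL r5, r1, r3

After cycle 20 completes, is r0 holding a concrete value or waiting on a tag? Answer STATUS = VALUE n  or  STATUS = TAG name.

STATUS = VALUE -560

c1: issue MUL r1<-Mul1 | r0:1,r1:Mul1,r2:7,r3:4,r4:4,r5:9
c2: issue MUL r5<-Mul2 | r0:1,r1:Mul1,r2:7,r3:4,r4:4,r5:Mul2
c3: issue SUB r5<-Add1 | r0:1,r1:Mul1,r2:7,r3:4,r4:4,r5:Add1
c4: issue ADD r5<-Add2 | r0:1,r1:Mul1,r2:7,r3:4,r4:4,r5:Add2
c5: stall | r0:1,r1:Mul1,r2:7,r3:4,r4:4,r5:Add2
c6: CDB Mul1=81; issue MUL r3<-Mul1 | r0:1,r1:81,r2:7,r3:Mul1,r4:4,r5:Add2
c7: stall | r0:1,r1:81,r2:7,r3:Mul1,r4:4,r5:Add2
c8: stall | r0:1,r1:81,r2:7,r3:Mul1,r4:4,r5:Add2
c9: stall | r0:1,r1:81,r2:7,r3:Mul1,r4:4,r5:Add2
c10: stall | r0:1,r1:81,r2:7,r3:Mul1,r4:4,r5:Add2
c11: CDB Mul1=28; stall | r0:1,r1:81,r2:7,r3:28,r4:4,r5:Add2
c12: CDB Mul2=567; stall | r0:1,r1:81,r2:7,r3:28,r4:4,r5:Add2
c13: stall | r0:1,r1:81,r2:7,r3:28,r4:4,r5:Add2
c14: CDB Add1=-563; issue SUB r0<-Add1 | r0:Add1,r1:81,r2:7,r3:28,r4:4,r5:Add2
c15: issue MUL r5<-Mul1 | r0:Add1,r1:81,r2:7,r3:28,r4:4,r5:Mul1
c16: CDB Add2=-559 | r0:Add1,r1:81,r2:7,r3:28,r4:4,r5:Mul1
c17: - | r0:Add1,r1:81,r2:7,r3:28,r4:4,r5:Mul1
c18: CDB Add1=-560 | r0:-560,r1:81,r2:7,r3:28,r4:4,r5:Mul1
c19: - | r0:-560,r1:81,r2:7,r3:28,r4:4,r5:Mul1
c20: CDB Mul1=2268 | r0:-560,r1:81,r2:7,r3:28,r4:4,r5:2268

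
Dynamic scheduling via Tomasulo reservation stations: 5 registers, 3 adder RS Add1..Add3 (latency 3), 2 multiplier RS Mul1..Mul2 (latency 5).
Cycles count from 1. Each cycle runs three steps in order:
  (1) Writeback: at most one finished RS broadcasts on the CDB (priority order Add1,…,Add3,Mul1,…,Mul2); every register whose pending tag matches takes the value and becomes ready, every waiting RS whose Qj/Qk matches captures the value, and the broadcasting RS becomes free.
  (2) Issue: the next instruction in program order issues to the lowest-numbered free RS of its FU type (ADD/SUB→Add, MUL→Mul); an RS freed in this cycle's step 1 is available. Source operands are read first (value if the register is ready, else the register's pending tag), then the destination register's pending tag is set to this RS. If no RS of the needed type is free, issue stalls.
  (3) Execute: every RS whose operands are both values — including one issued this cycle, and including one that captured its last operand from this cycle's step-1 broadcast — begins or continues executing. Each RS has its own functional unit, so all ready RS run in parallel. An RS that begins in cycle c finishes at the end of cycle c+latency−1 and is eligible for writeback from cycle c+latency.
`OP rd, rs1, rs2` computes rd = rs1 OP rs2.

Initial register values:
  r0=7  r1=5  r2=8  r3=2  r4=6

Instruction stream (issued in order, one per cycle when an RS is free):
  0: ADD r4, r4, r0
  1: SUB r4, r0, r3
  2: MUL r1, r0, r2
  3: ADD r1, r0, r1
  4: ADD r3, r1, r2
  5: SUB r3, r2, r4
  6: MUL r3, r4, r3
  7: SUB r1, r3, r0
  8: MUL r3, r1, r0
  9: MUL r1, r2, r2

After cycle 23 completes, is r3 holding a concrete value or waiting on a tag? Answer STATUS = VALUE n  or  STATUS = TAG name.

  c1: issue ADD r4<-Add1  regs: r0:7,r1:5,r2:8,r3:2,r4:Add1
  c2: issue SUB r4<-Add2  regs: r0:7,r1:5,r2:8,r3:2,r4:Add2
  c3: issue MUL r1<-Mul1  regs: r0:7,r1:Mul1,r2:8,r3:2,r4:Add2
  c4: CDB Add1=13; issue ADD r1<-Add1  regs: r0:7,r1:Add1,r2:8,r3:2,r4:Add2
  c5: CDB Add2=5; issue ADD r3<-Add2  regs: r0:7,r1:Add1,r2:8,r3:Add2,r4:5
  c6: issue SUB r3<-Add3  regs: r0:7,r1:Add1,r2:8,r3:Add3,r4:5
  c7: issue MUL r3<-Mul2  regs: r0:7,r1:Add1,r2:8,r3:Mul2,r4:5
  c8: CDB Mul1=56; stall  regs: r0:7,r1:Add1,r2:8,r3:Mul2,r4:5
  c9: CDB Add3=3; issue SUB r1<-Add3  regs: r0:7,r1:Add3,r2:8,r3:Mul2,r4:5
  c10: issue MUL r3<-Mul1  regs: r0:7,r1:Add3,r2:8,r3:Mul1,r4:5
  c11: CDB Add1=63; stall  regs: r0:7,r1:Add3,r2:8,r3:Mul1,r4:5
  c12: stall  regs: r0:7,r1:Add3,r2:8,r3:Mul1,r4:5
  c13: stall  regs: r0:7,r1:Add3,r2:8,r3:Mul1,r4:5
  c14: CDB Add2=71; stall  regs: r0:7,r1:Add3,r2:8,r3:Mul1,r4:5
  c15: CDB Mul2=15; issue MUL r1<-Mul2  regs: r0:7,r1:Mul2,r2:8,r3:Mul1,r4:5
  c16: -  regs: r0:7,r1:Mul2,r2:8,r3:Mul1,r4:5
  c17: -  regs: r0:7,r1:Mul2,r2:8,r3:Mul1,r4:5
  c18: CDB Add3=8  regs: r0:7,r1:Mul2,r2:8,r3:Mul1,r4:5
  c19: -  regs: r0:7,r1:Mul2,r2:8,r3:Mul1,r4:5
  c20: CDB Mul2=64  regs: r0:7,r1:64,r2:8,r3:Mul1,r4:5
  c21: -  regs: r0:7,r1:64,r2:8,r3:Mul1,r4:5
  c22: -  regs: r0:7,r1:64,r2:8,r3:Mul1,r4:5
  c23: CDB Mul1=56  regs: r0:7,r1:64,r2:8,r3:56,r4:5

STATUS = VALUE 56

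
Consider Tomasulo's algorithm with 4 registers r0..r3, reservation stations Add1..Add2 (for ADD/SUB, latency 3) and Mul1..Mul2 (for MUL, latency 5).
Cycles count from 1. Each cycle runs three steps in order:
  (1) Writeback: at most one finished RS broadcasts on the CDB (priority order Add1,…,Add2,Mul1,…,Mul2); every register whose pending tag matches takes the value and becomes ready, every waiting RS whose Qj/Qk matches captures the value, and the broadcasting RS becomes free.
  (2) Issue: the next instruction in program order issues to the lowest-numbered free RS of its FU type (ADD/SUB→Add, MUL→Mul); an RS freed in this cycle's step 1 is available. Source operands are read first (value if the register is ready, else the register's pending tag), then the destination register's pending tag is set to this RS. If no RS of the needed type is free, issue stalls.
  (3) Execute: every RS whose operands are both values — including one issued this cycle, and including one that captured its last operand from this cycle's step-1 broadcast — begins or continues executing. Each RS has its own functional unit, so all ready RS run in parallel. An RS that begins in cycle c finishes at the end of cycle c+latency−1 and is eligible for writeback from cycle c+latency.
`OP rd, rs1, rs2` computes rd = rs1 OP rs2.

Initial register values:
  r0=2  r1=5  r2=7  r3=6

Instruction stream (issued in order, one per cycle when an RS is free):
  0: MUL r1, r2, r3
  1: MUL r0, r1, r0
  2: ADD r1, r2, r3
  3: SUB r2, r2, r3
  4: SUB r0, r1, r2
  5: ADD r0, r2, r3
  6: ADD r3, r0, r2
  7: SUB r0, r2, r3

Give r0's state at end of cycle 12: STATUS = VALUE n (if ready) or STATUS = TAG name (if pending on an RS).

STATUS = TAG Add2

c1: issue MUL r1<-Mul1 | r0:2,r1:Mul1,r2:7,r3:6
c2: issue MUL r0<-Mul2 | r0:Mul2,r1:Mul1,r2:7,r3:6
c3: issue ADD r1<-Add1 | r0:Mul2,r1:Add1,r2:7,r3:6
c4: issue SUB r2<-Add2 | r0:Mul2,r1:Add1,r2:Add2,r3:6
c5: stall | r0:Mul2,r1:Add1,r2:Add2,r3:6
c6: CDB Add1=13; issue SUB r0<-Add1 | r0:Add1,r1:13,r2:Add2,r3:6
c7: CDB Add2=1; issue ADD r0<-Add2 | r0:Add2,r1:13,r2:1,r3:6
c8: CDB Mul1=42; stall | r0:Add2,r1:13,r2:1,r3:6
c9: stall | r0:Add2,r1:13,r2:1,r3:6
c10: CDB Add1=12; issue ADD r3<-Add1 | r0:Add2,r1:13,r2:1,r3:Add1
c11: CDB Add2=7; issue SUB r0<-Add2 | r0:Add2,r1:13,r2:1,r3:Add1
c12: - | r0:Add2,r1:13,r2:1,r3:Add1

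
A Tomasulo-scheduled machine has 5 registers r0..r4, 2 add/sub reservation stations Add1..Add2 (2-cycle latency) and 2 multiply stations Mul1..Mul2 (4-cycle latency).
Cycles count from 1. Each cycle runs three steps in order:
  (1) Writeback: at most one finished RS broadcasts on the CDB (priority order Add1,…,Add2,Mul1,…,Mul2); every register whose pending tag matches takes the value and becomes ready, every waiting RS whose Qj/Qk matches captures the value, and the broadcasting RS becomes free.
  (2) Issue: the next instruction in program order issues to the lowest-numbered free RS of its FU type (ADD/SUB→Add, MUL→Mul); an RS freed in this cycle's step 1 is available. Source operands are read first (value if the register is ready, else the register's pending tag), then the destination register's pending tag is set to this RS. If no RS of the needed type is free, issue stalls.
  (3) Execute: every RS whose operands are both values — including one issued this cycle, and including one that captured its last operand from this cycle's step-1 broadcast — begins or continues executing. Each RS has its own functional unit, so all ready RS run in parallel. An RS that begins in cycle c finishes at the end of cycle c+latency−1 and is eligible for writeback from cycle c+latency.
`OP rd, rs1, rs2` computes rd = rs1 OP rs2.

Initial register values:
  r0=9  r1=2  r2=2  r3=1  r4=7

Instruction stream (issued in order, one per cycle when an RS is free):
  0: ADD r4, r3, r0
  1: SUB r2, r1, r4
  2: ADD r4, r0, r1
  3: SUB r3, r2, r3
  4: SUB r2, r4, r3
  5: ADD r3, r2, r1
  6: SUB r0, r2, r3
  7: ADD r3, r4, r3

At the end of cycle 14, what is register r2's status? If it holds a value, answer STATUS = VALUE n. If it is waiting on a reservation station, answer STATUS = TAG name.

  c1: issue ADD r4<-Add1  regs: r0:9,r1:2,r2:2,r3:1,r4:Add1
  c2: issue SUB r2<-Add2  regs: r0:9,r1:2,r2:Add2,r3:1,r4:Add1
  c3: CDB Add1=10; issue ADD r4<-Add1  regs: r0:9,r1:2,r2:Add2,r3:1,r4:Add1
  c4: stall  regs: r0:9,r1:2,r2:Add2,r3:1,r4:Add1
  c5: CDB Add1=11; issue SUB r3<-Add1  regs: r0:9,r1:2,r2:Add2,r3:Add1,r4:11
  c6: CDB Add2=-8; issue SUB r2<-Add2  regs: r0:9,r1:2,r2:Add2,r3:Add1,r4:11
  c7: stall  regs: r0:9,r1:2,r2:Add2,r3:Add1,r4:11
  c8: CDB Add1=-9; issue ADD r3<-Add1  regs: r0:9,r1:2,r2:Add2,r3:Add1,r4:11
  c9: stall  regs: r0:9,r1:2,r2:Add2,r3:Add1,r4:11
  c10: CDB Add2=20; issue SUB r0<-Add2  regs: r0:Add2,r1:2,r2:20,r3:Add1,r4:11
  c11: stall  regs: r0:Add2,r1:2,r2:20,r3:Add1,r4:11
  c12: CDB Add1=22; issue ADD r3<-Add1  regs: r0:Add2,r1:2,r2:20,r3:Add1,r4:11
  c13: -  regs: r0:Add2,r1:2,r2:20,r3:Add1,r4:11
  c14: CDB Add1=33  regs: r0:Add2,r1:2,r2:20,r3:33,r4:11

STATUS = VALUE 20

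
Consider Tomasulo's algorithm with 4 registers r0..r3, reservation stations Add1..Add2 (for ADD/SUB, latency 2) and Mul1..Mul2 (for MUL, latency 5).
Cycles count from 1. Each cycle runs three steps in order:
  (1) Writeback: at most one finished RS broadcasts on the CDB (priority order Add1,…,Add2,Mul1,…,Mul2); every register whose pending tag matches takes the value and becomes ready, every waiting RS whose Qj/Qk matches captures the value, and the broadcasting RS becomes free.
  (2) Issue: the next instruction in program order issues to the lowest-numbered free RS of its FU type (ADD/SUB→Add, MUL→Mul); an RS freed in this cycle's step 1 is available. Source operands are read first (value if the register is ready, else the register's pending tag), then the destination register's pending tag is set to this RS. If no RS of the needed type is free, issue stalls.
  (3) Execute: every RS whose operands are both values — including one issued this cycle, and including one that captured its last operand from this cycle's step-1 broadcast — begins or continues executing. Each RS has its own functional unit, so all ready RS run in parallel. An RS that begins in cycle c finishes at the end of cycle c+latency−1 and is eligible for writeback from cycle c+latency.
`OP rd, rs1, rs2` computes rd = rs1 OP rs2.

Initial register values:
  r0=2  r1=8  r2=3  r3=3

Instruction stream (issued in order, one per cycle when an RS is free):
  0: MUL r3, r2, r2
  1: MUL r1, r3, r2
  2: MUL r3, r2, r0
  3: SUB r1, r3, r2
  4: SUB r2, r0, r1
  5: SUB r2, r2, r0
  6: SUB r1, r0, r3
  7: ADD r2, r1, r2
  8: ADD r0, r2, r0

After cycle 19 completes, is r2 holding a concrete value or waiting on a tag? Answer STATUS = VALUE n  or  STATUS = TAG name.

cycle 1: issue MUL r3<-Mul1 // r0:2,r1:8,r2:3,r3:Mul1
cycle 2: issue MUL r1<-Mul2 // r0:2,r1:Mul2,r2:3,r3:Mul1
cycle 3: stall // r0:2,r1:Mul2,r2:3,r3:Mul1
cycle 4: stall // r0:2,r1:Mul2,r2:3,r3:Mul1
cycle 5: stall // r0:2,r1:Mul2,r2:3,r3:Mul1
cycle 6: CDB Mul1=9; issue MUL r3<-Mul1 // r0:2,r1:Mul2,r2:3,r3:Mul1
cycle 7: issue SUB r1<-Add1 // r0:2,r1:Add1,r2:3,r3:Mul1
cycle 8: issue SUB r2<-Add2 // r0:2,r1:Add1,r2:Add2,r3:Mul1
cycle 9: stall // r0:2,r1:Add1,r2:Add2,r3:Mul1
cycle 10: stall // r0:2,r1:Add1,r2:Add2,r3:Mul1
cycle 11: CDB Mul1=6; stall // r0:2,r1:Add1,r2:Add2,r3:6
cycle 12: CDB Mul2=27; stall // r0:2,r1:Add1,r2:Add2,r3:6
cycle 13: CDB Add1=3; issue SUB r2<-Add1 // r0:2,r1:3,r2:Add1,r3:6
cycle 14: stall // r0:2,r1:3,r2:Add1,r3:6
cycle 15: CDB Add2=-1; issue SUB r1<-Add2 // r0:2,r1:Add2,r2:Add1,r3:6
cycle 16: stall // r0:2,r1:Add2,r2:Add1,r3:6
cycle 17: CDB Add1=-3; issue ADD r2<-Add1 // r0:2,r1:Add2,r2:Add1,r3:6
cycle 18: CDB Add2=-4; issue ADD r0<-Add2 // r0:Add2,r1:-4,r2:Add1,r3:6
cycle 19: - // r0:Add2,r1:-4,r2:Add1,r3:6

STATUS = TAG Add1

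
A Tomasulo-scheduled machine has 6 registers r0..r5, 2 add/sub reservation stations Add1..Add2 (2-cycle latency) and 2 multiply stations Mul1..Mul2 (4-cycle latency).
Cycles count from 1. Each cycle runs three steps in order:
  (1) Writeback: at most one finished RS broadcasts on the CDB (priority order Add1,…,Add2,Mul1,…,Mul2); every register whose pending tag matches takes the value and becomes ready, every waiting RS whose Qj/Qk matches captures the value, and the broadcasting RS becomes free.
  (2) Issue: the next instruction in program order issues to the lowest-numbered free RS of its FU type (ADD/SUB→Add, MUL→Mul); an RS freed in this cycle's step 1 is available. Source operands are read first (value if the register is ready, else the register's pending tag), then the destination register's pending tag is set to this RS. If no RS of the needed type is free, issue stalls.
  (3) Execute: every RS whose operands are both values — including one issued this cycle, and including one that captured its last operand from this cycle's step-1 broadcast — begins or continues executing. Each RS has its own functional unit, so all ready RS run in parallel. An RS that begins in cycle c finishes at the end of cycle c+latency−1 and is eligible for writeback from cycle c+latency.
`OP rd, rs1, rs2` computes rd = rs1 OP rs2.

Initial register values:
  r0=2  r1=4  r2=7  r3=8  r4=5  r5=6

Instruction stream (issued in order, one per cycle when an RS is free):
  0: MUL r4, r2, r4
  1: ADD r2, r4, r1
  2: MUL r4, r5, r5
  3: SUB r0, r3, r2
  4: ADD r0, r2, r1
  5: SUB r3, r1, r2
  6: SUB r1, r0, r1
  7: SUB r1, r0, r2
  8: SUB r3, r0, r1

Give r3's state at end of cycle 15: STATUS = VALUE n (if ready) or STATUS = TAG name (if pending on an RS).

c1: issue MUL r4<-Mul1 | r0:2,r1:4,r2:7,r3:8,r4:Mul1,r5:6
c2: issue ADD r2<-Add1 | r0:2,r1:4,r2:Add1,r3:8,r4:Mul1,r5:6
c3: issue MUL r4<-Mul2 | r0:2,r1:4,r2:Add1,r3:8,r4:Mul2,r5:6
c4: issue SUB r0<-Add2 | r0:Add2,r1:4,r2:Add1,r3:8,r4:Mul2,r5:6
c5: CDB Mul1=35; stall | r0:Add2,r1:4,r2:Add1,r3:8,r4:Mul2,r5:6
c6: stall | r0:Add2,r1:4,r2:Add1,r3:8,r4:Mul2,r5:6
c7: CDB Add1=39; issue ADD r0<-Add1 | r0:Add1,r1:4,r2:39,r3:8,r4:Mul2,r5:6
c8: CDB Mul2=36; stall | r0:Add1,r1:4,r2:39,r3:8,r4:36,r5:6
c9: CDB Add1=43; issue SUB r3<-Add1 | r0:43,r1:4,r2:39,r3:Add1,r4:36,r5:6
c10: CDB Add2=-31; issue SUB r1<-Add2 | r0:43,r1:Add2,r2:39,r3:Add1,r4:36,r5:6
c11: CDB Add1=-35; issue SUB r1<-Add1 | r0:43,r1:Add1,r2:39,r3:-35,r4:36,r5:6
c12: CDB Add2=39; issue SUB r3<-Add2 | r0:43,r1:Add1,r2:39,r3:Add2,r4:36,r5:6
c13: CDB Add1=4 | r0:43,r1:4,r2:39,r3:Add2,r4:36,r5:6
c14: - | r0:43,r1:4,r2:39,r3:Add2,r4:36,r5:6
c15: CDB Add2=39 | r0:43,r1:4,r2:39,r3:39,r4:36,r5:6

STATUS = VALUE 39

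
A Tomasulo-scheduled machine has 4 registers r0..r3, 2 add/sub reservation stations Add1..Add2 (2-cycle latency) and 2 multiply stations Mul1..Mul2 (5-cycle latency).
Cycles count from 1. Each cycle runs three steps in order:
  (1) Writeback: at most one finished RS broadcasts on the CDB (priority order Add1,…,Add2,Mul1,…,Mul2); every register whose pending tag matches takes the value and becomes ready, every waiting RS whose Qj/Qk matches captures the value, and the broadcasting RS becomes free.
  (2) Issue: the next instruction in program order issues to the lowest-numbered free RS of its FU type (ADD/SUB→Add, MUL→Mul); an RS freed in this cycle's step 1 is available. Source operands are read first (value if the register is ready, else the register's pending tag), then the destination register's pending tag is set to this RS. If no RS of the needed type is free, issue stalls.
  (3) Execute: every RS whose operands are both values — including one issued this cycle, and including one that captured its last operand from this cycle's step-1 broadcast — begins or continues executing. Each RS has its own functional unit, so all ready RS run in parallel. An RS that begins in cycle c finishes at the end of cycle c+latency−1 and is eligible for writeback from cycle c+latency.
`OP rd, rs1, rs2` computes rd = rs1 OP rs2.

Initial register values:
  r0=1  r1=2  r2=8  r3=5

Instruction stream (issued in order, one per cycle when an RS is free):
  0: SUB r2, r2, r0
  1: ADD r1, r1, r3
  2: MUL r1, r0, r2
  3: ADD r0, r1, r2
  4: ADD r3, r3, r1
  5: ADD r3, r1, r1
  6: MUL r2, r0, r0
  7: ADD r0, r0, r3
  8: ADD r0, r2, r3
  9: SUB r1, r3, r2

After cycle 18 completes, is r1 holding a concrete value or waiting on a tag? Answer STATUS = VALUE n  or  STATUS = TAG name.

STATUS = VALUE -182

  c1: issue SUB r2<-Add1  regs: r0:1,r1:2,r2:Add1,r3:5
  c2: issue ADD r1<-Add2  regs: r0:1,r1:Add2,r2:Add1,r3:5
  c3: CDB Add1=7; issue MUL r1<-Mul1  regs: r0:1,r1:Mul1,r2:7,r3:5
  c4: CDB Add2=7; issue ADD r0<-Add1  regs: r0:Add1,r1:Mul1,r2:7,r3:5
  c5: issue ADD r3<-Add2  regs: r0:Add1,r1:Mul1,r2:7,r3:Add2
  c6: stall  regs: r0:Add1,r1:Mul1,r2:7,r3:Add2
  c7: stall  regs: r0:Add1,r1:Mul1,r2:7,r3:Add2
  c8: CDB Mul1=7; stall  regs: r0:Add1,r1:7,r2:7,r3:Add2
  c9: stall  regs: r0:Add1,r1:7,r2:7,r3:Add2
  c10: CDB Add1=14; issue ADD r3<-Add1  regs: r0:14,r1:7,r2:7,r3:Add1
  c11: CDB Add2=12; issue MUL r2<-Mul1  regs: r0:14,r1:7,r2:Mul1,r3:Add1
  c12: CDB Add1=14; issue ADD r0<-Add1  regs: r0:Add1,r1:7,r2:Mul1,r3:14
  c13: issue ADD r0<-Add2  regs: r0:Add2,r1:7,r2:Mul1,r3:14
  c14: CDB Add1=28; issue SUB r1<-Add1  regs: r0:Add2,r1:Add1,r2:Mul1,r3:14
  c15: -  regs: r0:Add2,r1:Add1,r2:Mul1,r3:14
  c16: CDB Mul1=196  regs: r0:Add2,r1:Add1,r2:196,r3:14
  c17: -  regs: r0:Add2,r1:Add1,r2:196,r3:14
  c18: CDB Add1=-182  regs: r0:Add2,r1:-182,r2:196,r3:14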